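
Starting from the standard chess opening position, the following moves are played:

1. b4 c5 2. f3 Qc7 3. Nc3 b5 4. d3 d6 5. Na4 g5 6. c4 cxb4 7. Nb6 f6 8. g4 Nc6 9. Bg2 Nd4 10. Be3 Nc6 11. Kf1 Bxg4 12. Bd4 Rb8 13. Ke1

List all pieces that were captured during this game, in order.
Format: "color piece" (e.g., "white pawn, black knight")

Tracking captures:
  cxb4: captured white pawn
  Bxg4: captured white pawn

white pawn, white pawn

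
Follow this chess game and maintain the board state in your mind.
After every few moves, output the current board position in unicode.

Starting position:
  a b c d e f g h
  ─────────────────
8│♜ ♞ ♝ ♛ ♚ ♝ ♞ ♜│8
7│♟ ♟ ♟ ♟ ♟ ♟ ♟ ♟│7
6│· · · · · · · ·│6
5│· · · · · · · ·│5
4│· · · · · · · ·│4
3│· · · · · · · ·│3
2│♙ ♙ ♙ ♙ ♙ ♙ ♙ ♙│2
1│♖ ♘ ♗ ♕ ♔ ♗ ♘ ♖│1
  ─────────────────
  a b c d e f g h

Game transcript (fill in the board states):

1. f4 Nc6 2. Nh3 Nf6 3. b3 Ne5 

  a b c d e f g h
  ─────────────────
8│♜ · ♝ ♛ ♚ ♝ · ♜│8
7│♟ ♟ ♟ ♟ ♟ ♟ ♟ ♟│7
6│· · · · · ♞ · ·│6
5│· · · · ♞ · · ·│5
4│· · · · · ♙ · ·│4
3│· ♙ · · · · · ♘│3
2│♙ · ♙ ♙ ♙ · ♙ ♙│2
1│♖ ♘ ♗ ♕ ♔ ♗ · ♖│1
  ─────────────────
  a b c d e f g h

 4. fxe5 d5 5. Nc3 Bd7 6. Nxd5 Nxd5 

  a b c d e f g h
  ─────────────────
8│♜ · · ♛ ♚ ♝ · ♜│8
7│♟ ♟ ♟ ♝ ♟ ♟ ♟ ♟│7
6│· · · · · · · ·│6
5│· · · ♞ ♙ · · ·│5
4│· · · · · · · ·│4
3│· ♙ · · · · · ♘│3
2│♙ · ♙ ♙ ♙ · ♙ ♙│2
1│♖ · ♗ ♕ ♔ ♗ · ♖│1
  ─────────────────
  a b c d e f g h

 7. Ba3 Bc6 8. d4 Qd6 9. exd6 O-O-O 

  a b c d e f g h
  ─────────────────
8│· · ♚ ♜ · ♝ · ♜│8
7│♟ ♟ ♟ · ♟ ♟ ♟ ♟│7
6│· · ♝ ♙ · · · ·│6
5│· · · ♞ · · · ·│5
4│· · · ♙ · · · ·│4
3│♗ ♙ · · · · · ♘│3
2│♙ · ♙ · ♙ · ♙ ♙│2
1│♖ · · ♕ ♔ ♗ · ♖│1
  ─────────────────
  a b c d e f g h

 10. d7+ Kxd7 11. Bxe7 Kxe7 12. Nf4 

  a b c d e f g h
  ─────────────────
8│· · · ♜ · ♝ · ♜│8
7│♟ ♟ ♟ · ♚ ♟ ♟ ♟│7
6│· · ♝ · · · · ·│6
5│· · · ♞ · · · ·│5
4│· · · ♙ · ♘ · ·│4
3│· ♙ · · · · · ·│3
2│♙ · ♙ · ♙ · ♙ ♙│2
1│♖ · · ♕ ♔ ♗ · ♖│1
  ─────────────────
  a b c d e f g h


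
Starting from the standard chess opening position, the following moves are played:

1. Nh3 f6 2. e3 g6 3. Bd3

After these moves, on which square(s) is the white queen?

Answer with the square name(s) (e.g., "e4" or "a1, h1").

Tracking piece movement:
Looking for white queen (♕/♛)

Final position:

  a b c d e f g h
  ─────────────────
8│♜ ♞ ♝ ♛ ♚ ♝ ♞ ♜│8
7│♟ ♟ ♟ ♟ ♟ · · ♟│7
6│· · · · · ♟ ♟ ·│6
5│· · · · · · · ·│5
4│· · · · · · · ·│4
3│· · · ♗ ♙ · · ♘│3
2│♙ ♙ ♙ ♙ · ♙ ♙ ♙│2
1│♖ ♘ ♗ ♕ ♔ · · ♖│1
  ─────────────────
  a b c d e f g h


d1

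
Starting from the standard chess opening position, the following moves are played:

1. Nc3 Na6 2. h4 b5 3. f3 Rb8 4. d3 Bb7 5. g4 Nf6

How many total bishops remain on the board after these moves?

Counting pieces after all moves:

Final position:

  a b c d e f g h
  ─────────────────
8│· ♜ · ♛ ♚ ♝ · ♜│8
7│♟ ♝ ♟ ♟ ♟ ♟ ♟ ♟│7
6│♞ · · · · ♞ · ·│6
5│· ♟ · · · · · ·│5
4│· · · · · · ♙ ♙│4
3│· · ♘ ♙ · ♙ · ·│3
2│♙ ♙ ♙ · ♙ · · ·│2
1│♖ · ♗ ♕ ♔ ♗ ♘ ♖│1
  ─────────────────
  a b c d e f g h


4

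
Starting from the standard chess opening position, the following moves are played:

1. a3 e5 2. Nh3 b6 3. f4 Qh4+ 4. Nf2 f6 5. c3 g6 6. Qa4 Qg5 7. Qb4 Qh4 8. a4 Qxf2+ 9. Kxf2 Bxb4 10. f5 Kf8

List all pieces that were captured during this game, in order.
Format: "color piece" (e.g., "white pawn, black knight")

Tracking captures:
  Qxf2+: captured white knight
  Kxf2: captured black queen
  Bxb4: captured white queen

white knight, black queen, white queen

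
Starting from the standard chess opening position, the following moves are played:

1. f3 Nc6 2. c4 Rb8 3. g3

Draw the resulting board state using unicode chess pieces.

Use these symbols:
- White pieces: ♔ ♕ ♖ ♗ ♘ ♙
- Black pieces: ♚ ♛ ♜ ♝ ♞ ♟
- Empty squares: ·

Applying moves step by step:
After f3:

♜ ♞ ♝ ♛ ♚ ♝ ♞ ♜
♟ ♟ ♟ ♟ ♟ ♟ ♟ ♟
· · · · · · · ·
· · · · · · · ·
· · · · · · · ·
· · · · · ♙ · ·
♙ ♙ ♙ ♙ ♙ · ♙ ♙
♖ ♘ ♗ ♕ ♔ ♗ ♘ ♖


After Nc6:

♜ · ♝ ♛ ♚ ♝ ♞ ♜
♟ ♟ ♟ ♟ ♟ ♟ ♟ ♟
· · ♞ · · · · ·
· · · · · · · ·
· · · · · · · ·
· · · · · ♙ · ·
♙ ♙ ♙ ♙ ♙ · ♙ ♙
♖ ♘ ♗ ♕ ♔ ♗ ♘ ♖


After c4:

♜ · ♝ ♛ ♚ ♝ ♞ ♜
♟ ♟ ♟ ♟ ♟ ♟ ♟ ♟
· · ♞ · · · · ·
· · · · · · · ·
· · ♙ · · · · ·
· · · · · ♙ · ·
♙ ♙ · ♙ ♙ · ♙ ♙
♖ ♘ ♗ ♕ ♔ ♗ ♘ ♖


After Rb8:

· ♜ ♝ ♛ ♚ ♝ ♞ ♜
♟ ♟ ♟ ♟ ♟ ♟ ♟ ♟
· · ♞ · · · · ·
· · · · · · · ·
· · ♙ · · · · ·
· · · · · ♙ · ·
♙ ♙ · ♙ ♙ · ♙ ♙
♖ ♘ ♗ ♕ ♔ ♗ ♘ ♖


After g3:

· ♜ ♝ ♛ ♚ ♝ ♞ ♜
♟ ♟ ♟ ♟ ♟ ♟ ♟ ♟
· · ♞ · · · · ·
· · · · · · · ·
· · ♙ · · · · ·
· · · · · ♙ ♙ ·
♙ ♙ · ♙ ♙ · · ♙
♖ ♘ ♗ ♕ ♔ ♗ ♘ ♖



  a b c d e f g h
  ─────────────────
8│· ♜ ♝ ♛ ♚ ♝ ♞ ♜│8
7│♟ ♟ ♟ ♟ ♟ ♟ ♟ ♟│7
6│· · ♞ · · · · ·│6
5│· · · · · · · ·│5
4│· · ♙ · · · · ·│4
3│· · · · · ♙ ♙ ·│3
2│♙ ♙ · ♙ ♙ · · ♙│2
1│♖ ♘ ♗ ♕ ♔ ♗ ♘ ♖│1
  ─────────────────
  a b c d e f g h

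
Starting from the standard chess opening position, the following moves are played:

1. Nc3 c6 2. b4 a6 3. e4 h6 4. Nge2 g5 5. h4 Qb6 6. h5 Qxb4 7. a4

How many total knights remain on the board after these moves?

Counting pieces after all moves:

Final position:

  a b c d e f g h
  ─────────────────
8│♜ ♞ ♝ · ♚ ♝ ♞ ♜│8
7│· ♟ · ♟ ♟ ♟ · ·│7
6│♟ · ♟ · · · · ♟│6
5│· · · · · · ♟ ♙│5
4│♙ ♛ · · ♙ · · ·│4
3│· · ♘ · · · · ·│3
2│· · ♙ ♙ ♘ ♙ ♙ ·│2
1│♖ · ♗ ♕ ♔ ♗ · ♖│1
  ─────────────────
  a b c d e f g h


4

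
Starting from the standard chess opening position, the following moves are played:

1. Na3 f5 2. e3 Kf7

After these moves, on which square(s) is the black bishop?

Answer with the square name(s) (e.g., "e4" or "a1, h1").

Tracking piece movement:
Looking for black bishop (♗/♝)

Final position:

  a b c d e f g h
  ─────────────────
8│♜ ♞ ♝ ♛ · ♝ ♞ ♜│8
7│♟ ♟ ♟ ♟ ♟ ♚ ♟ ♟│7
6│· · · · · · · ·│6
5│· · · · · ♟ · ·│5
4│· · · · · · · ·│4
3│♘ · · · ♙ · · ·│3
2│♙ ♙ ♙ ♙ · ♙ ♙ ♙│2
1│♖ · ♗ ♕ ♔ ♗ ♘ ♖│1
  ─────────────────
  a b c d e f g h


c8, f8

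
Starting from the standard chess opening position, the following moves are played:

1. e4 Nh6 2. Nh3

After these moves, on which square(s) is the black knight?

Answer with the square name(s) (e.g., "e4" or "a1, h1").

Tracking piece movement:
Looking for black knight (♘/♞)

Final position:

  a b c d e f g h
  ─────────────────
8│♜ ♞ ♝ ♛ ♚ ♝ · ♜│8
7│♟ ♟ ♟ ♟ ♟ ♟ ♟ ♟│7
6│· · · · · · · ♞│6
5│· · · · · · · ·│5
4│· · · · ♙ · · ·│4
3│· · · · · · · ♘│3
2│♙ ♙ ♙ ♙ · ♙ ♙ ♙│2
1│♖ ♘ ♗ ♕ ♔ ♗ · ♖│1
  ─────────────────
  a b c d e f g h


b8, h6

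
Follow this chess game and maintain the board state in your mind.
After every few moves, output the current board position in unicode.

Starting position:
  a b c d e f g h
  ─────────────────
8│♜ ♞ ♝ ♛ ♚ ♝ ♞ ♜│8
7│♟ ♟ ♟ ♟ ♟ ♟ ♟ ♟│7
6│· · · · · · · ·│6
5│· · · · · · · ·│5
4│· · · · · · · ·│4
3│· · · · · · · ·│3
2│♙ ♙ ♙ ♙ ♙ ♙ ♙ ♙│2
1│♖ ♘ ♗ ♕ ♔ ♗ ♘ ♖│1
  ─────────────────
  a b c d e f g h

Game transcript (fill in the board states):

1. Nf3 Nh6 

  a b c d e f g h
  ─────────────────
8│♜ ♞ ♝ ♛ ♚ ♝ · ♜│8
7│♟ ♟ ♟ ♟ ♟ ♟ ♟ ♟│7
6│· · · · · · · ♞│6
5│· · · · · · · ·│5
4│· · · · · · · ·│4
3│· · · · · ♘ · ·│3
2│♙ ♙ ♙ ♙ ♙ ♙ ♙ ♙│2
1│♖ ♘ ♗ ♕ ♔ ♗ · ♖│1
  ─────────────────
  a b c d e f g h

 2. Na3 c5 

  a b c d e f g h
  ─────────────────
8│♜ ♞ ♝ ♛ ♚ ♝ · ♜│8
7│♟ ♟ · ♟ ♟ ♟ ♟ ♟│7
6│· · · · · · · ♞│6
5│· · ♟ · · · · ·│5
4│· · · · · · · ·│4
3│♘ · · · · ♘ · ·│3
2│♙ ♙ ♙ ♙ ♙ ♙ ♙ ♙│2
1│♖ · ♗ ♕ ♔ ♗ · ♖│1
  ─────────────────
  a b c d e f g h

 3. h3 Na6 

  a b c d e f g h
  ─────────────────
8│♜ · ♝ ♛ ♚ ♝ · ♜│8
7│♟ ♟ · ♟ ♟ ♟ ♟ ♟│7
6│♞ · · · · · · ♞│6
5│· · ♟ · · · · ·│5
4│· · · · · · · ·│4
3│♘ · · · · ♘ · ♙│3
2│♙ ♙ ♙ ♙ ♙ ♙ ♙ ·│2
1│♖ · ♗ ♕ ♔ ♗ · ♖│1
  ─────────────────
  a b c d e f g h

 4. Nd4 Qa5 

  a b c d e f g h
  ─────────────────
8│♜ · ♝ · ♚ ♝ · ♜│8
7│♟ ♟ · ♟ ♟ ♟ ♟ ♟│7
6│♞ · · · · · · ♞│6
5│♛ · ♟ · · · · ·│5
4│· · · ♘ · · · ·│4
3│♘ · · · · · · ♙│3
2│♙ ♙ ♙ ♙ ♙ ♙ ♙ ·│2
1│♖ · ♗ ♕ ♔ ♗ · ♖│1
  ─────────────────
  a b c d e f g h



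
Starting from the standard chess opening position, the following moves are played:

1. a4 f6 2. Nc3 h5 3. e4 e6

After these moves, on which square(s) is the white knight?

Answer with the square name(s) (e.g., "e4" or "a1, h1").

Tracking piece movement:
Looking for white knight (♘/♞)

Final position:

  a b c d e f g h
  ─────────────────
8│♜ ♞ ♝ ♛ ♚ ♝ ♞ ♜│8
7│♟ ♟ ♟ ♟ · · ♟ ·│7
6│· · · · ♟ ♟ · ·│6
5│· · · · · · · ♟│5
4│♙ · · · ♙ · · ·│4
3│· · ♘ · · · · ·│3
2│· ♙ ♙ ♙ · ♙ ♙ ♙│2
1│♖ · ♗ ♕ ♔ ♗ ♘ ♖│1
  ─────────────────
  a b c d e f g h


c3, g1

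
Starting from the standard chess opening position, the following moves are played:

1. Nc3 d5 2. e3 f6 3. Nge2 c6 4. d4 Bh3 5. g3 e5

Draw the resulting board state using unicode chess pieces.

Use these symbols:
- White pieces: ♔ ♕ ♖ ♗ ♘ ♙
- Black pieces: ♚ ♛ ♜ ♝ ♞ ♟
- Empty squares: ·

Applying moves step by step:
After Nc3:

♜ ♞ ♝ ♛ ♚ ♝ ♞ ♜
♟ ♟ ♟ ♟ ♟ ♟ ♟ ♟
· · · · · · · ·
· · · · · · · ·
· · · · · · · ·
· · ♘ · · · · ·
♙ ♙ ♙ ♙ ♙ ♙ ♙ ♙
♖ · ♗ ♕ ♔ ♗ ♘ ♖


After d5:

♜ ♞ ♝ ♛ ♚ ♝ ♞ ♜
♟ ♟ ♟ · ♟ ♟ ♟ ♟
· · · · · · · ·
· · · ♟ · · · ·
· · · · · · · ·
· · ♘ · · · · ·
♙ ♙ ♙ ♙ ♙ ♙ ♙ ♙
♖ · ♗ ♕ ♔ ♗ ♘ ♖


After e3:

♜ ♞ ♝ ♛ ♚ ♝ ♞ ♜
♟ ♟ ♟ · ♟ ♟ ♟ ♟
· · · · · · · ·
· · · ♟ · · · ·
· · · · · · · ·
· · ♘ · ♙ · · ·
♙ ♙ ♙ ♙ · ♙ ♙ ♙
♖ · ♗ ♕ ♔ ♗ ♘ ♖


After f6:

♜ ♞ ♝ ♛ ♚ ♝ ♞ ♜
♟ ♟ ♟ · ♟ · ♟ ♟
· · · · · ♟ · ·
· · · ♟ · · · ·
· · · · · · · ·
· · ♘ · ♙ · · ·
♙ ♙ ♙ ♙ · ♙ ♙ ♙
♖ · ♗ ♕ ♔ ♗ ♘ ♖


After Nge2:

♜ ♞ ♝ ♛ ♚ ♝ ♞ ♜
♟ ♟ ♟ · ♟ · ♟ ♟
· · · · · ♟ · ·
· · · ♟ · · · ·
· · · · · · · ·
· · ♘ · ♙ · · ·
♙ ♙ ♙ ♙ ♘ ♙ ♙ ♙
♖ · ♗ ♕ ♔ ♗ · ♖


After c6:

♜ ♞ ♝ ♛ ♚ ♝ ♞ ♜
♟ ♟ · · ♟ · ♟ ♟
· · ♟ · · ♟ · ·
· · · ♟ · · · ·
· · · · · · · ·
· · ♘ · ♙ · · ·
♙ ♙ ♙ ♙ ♘ ♙ ♙ ♙
♖ · ♗ ♕ ♔ ♗ · ♖


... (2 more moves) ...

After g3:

♜ ♞ · ♛ ♚ ♝ ♞ ♜
♟ ♟ · · ♟ · ♟ ♟
· · ♟ · · ♟ · ·
· · · ♟ · · · ·
· · · ♙ · · · ·
· · ♘ · ♙ · ♙ ♝
♙ ♙ ♙ · ♘ ♙ · ♙
♖ · ♗ ♕ ♔ ♗ · ♖


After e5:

♜ ♞ · ♛ ♚ ♝ ♞ ♜
♟ ♟ · · · · ♟ ♟
· · ♟ · · ♟ · ·
· · · ♟ ♟ · · ·
· · · ♙ · · · ·
· · ♘ · ♙ · ♙ ♝
♙ ♙ ♙ · ♘ ♙ · ♙
♖ · ♗ ♕ ♔ ♗ · ♖



  a b c d e f g h
  ─────────────────
8│♜ ♞ · ♛ ♚ ♝ ♞ ♜│8
7│♟ ♟ · · · · ♟ ♟│7
6│· · ♟ · · ♟ · ·│6
5│· · · ♟ ♟ · · ·│5
4│· · · ♙ · · · ·│4
3│· · ♘ · ♙ · ♙ ♝│3
2│♙ ♙ ♙ · ♘ ♙ · ♙│2
1│♖ · ♗ ♕ ♔ ♗ · ♖│1
  ─────────────────
  a b c d e f g h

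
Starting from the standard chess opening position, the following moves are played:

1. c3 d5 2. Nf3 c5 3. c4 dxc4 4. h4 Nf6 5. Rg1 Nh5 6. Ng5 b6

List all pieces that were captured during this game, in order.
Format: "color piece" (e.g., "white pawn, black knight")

Tracking captures:
  dxc4: captured white pawn

white pawn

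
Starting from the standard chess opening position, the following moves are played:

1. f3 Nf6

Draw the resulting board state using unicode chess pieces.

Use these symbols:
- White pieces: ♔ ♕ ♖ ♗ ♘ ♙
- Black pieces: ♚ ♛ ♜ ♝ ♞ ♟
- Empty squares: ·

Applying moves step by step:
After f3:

♜ ♞ ♝ ♛ ♚ ♝ ♞ ♜
♟ ♟ ♟ ♟ ♟ ♟ ♟ ♟
· · · · · · · ·
· · · · · · · ·
· · · · · · · ·
· · · · · ♙ · ·
♙ ♙ ♙ ♙ ♙ · ♙ ♙
♖ ♘ ♗ ♕ ♔ ♗ ♘ ♖


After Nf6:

♜ ♞ ♝ ♛ ♚ ♝ · ♜
♟ ♟ ♟ ♟ ♟ ♟ ♟ ♟
· · · · · ♞ · ·
· · · · · · · ·
· · · · · · · ·
· · · · · ♙ · ·
♙ ♙ ♙ ♙ ♙ · ♙ ♙
♖ ♘ ♗ ♕ ♔ ♗ ♘ ♖



  a b c d e f g h
  ─────────────────
8│♜ ♞ ♝ ♛ ♚ ♝ · ♜│8
7│♟ ♟ ♟ ♟ ♟ ♟ ♟ ♟│7
6│· · · · · ♞ · ·│6
5│· · · · · · · ·│5
4│· · · · · · · ·│4
3│· · · · · ♙ · ·│3
2│♙ ♙ ♙ ♙ ♙ · ♙ ♙│2
1│♖ ♘ ♗ ♕ ♔ ♗ ♘ ♖│1
  ─────────────────
  a b c d e f g h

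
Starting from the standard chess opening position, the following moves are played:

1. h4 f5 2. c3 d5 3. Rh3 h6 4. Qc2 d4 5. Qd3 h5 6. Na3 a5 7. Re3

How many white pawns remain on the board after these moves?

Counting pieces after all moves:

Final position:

  a b c d e f g h
  ─────────────────
8│♜ ♞ ♝ ♛ ♚ ♝ ♞ ♜│8
7│· ♟ ♟ · ♟ · ♟ ·│7
6│· · · · · · · ·│6
5│♟ · · · · ♟ · ♟│5
4│· · · ♟ · · · ♙│4
3│♘ · ♙ ♕ ♖ · · ·│3
2│♙ ♙ · ♙ ♙ ♙ ♙ ·│2
1│♖ · ♗ · ♔ ♗ ♘ ·│1
  ─────────────────
  a b c d e f g h


8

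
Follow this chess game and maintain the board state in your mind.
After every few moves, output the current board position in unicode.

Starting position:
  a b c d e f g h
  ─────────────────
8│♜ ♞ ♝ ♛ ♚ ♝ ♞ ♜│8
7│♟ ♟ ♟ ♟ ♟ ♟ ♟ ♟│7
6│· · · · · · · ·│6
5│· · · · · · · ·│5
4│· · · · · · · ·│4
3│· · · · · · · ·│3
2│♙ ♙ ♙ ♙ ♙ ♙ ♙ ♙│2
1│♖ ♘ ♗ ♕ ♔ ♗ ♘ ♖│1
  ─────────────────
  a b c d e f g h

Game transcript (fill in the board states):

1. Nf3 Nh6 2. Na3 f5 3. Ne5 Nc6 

  a b c d e f g h
  ─────────────────
8│♜ · ♝ ♛ ♚ ♝ · ♜│8
7│♟ ♟ ♟ ♟ ♟ · ♟ ♟│7
6│· · ♞ · · · · ♞│6
5│· · · · ♘ ♟ · ·│5
4│· · · · · · · ·│4
3│♘ · · · · · · ·│3
2│♙ ♙ ♙ ♙ ♙ ♙ ♙ ♙│2
1│♖ · ♗ ♕ ♔ ♗ · ♖│1
  ─────────────────
  a b c d e f g h

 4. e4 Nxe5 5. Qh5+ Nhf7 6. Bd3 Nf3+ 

  a b c d e f g h
  ─────────────────
8│♜ · ♝ ♛ ♚ ♝ · ♜│8
7│♟ ♟ ♟ ♟ ♟ ♞ ♟ ♟│7
6│· · · · · · · ·│6
5│· · · · · ♟ · ♕│5
4│· · · · ♙ · · ·│4
3│♘ · · ♗ · ♞ · ·│3
2│♙ ♙ ♙ ♙ · ♙ ♙ ♙│2
1│♖ · ♗ · ♔ · · ♖│1
  ─────────────────
  a b c d e f g h

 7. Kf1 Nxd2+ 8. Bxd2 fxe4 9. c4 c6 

  a b c d e f g h
  ─────────────────
8│♜ · ♝ ♛ ♚ ♝ · ♜│8
7│♟ ♟ · ♟ ♟ ♞ ♟ ♟│7
6│· · ♟ · · · · ·│6
5│· · · · · · · ♕│5
4│· · ♙ · ♟ · · ·│4
3│♘ · · ♗ · · · ·│3
2│♙ ♙ · ♗ · ♙ ♙ ♙│2
1│♖ · · · · ♔ · ♖│1
  ─────────────────
  a b c d e f g h

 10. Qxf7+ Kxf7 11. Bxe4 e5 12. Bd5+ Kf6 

  a b c d e f g h
  ─────────────────
8│♜ · ♝ ♛ · ♝ · ♜│8
7│♟ ♟ · ♟ · · ♟ ♟│7
6│· · ♟ · · ♚ · ·│6
5│· · · ♗ ♟ · · ·│5
4│· · ♙ · · · · ·│4
3│♘ · · · · · · ·│3
2│♙ ♙ · ♗ · ♙ ♙ ♙│2
1│♖ · · · · ♔ · ♖│1
  ─────────────────
  a b c d e f g h

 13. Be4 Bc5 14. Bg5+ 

  a b c d e f g h
  ─────────────────
8│♜ · ♝ ♛ · · · ♜│8
7│♟ ♟ · ♟ · · ♟ ♟│7
6│· · ♟ · · ♚ · ·│6
5│· · ♝ · ♟ · ♗ ·│5
4│· · ♙ · ♗ · · ·│4
3│♘ · · · · · · ·│3
2│♙ ♙ · · · ♙ ♙ ♙│2
1│♖ · · · · ♔ · ♖│1
  ─────────────────
  a b c d e f g h


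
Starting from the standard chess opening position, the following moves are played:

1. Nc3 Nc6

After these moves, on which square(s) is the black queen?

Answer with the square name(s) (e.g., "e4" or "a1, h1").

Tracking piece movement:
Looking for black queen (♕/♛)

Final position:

  a b c d e f g h
  ─────────────────
8│♜ · ♝ ♛ ♚ ♝ ♞ ♜│8
7│♟ ♟ ♟ ♟ ♟ ♟ ♟ ♟│7
6│· · ♞ · · · · ·│6
5│· · · · · · · ·│5
4│· · · · · · · ·│4
3│· · ♘ · · · · ·│3
2│♙ ♙ ♙ ♙ ♙ ♙ ♙ ♙│2
1│♖ · ♗ ♕ ♔ ♗ ♘ ♖│1
  ─────────────────
  a b c d e f g h


d8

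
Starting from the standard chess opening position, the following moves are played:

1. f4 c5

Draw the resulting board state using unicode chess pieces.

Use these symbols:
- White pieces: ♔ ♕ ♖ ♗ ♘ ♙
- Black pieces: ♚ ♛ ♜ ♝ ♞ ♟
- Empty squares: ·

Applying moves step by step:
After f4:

♜ ♞ ♝ ♛ ♚ ♝ ♞ ♜
♟ ♟ ♟ ♟ ♟ ♟ ♟ ♟
· · · · · · · ·
· · · · · · · ·
· · · · · ♙ · ·
· · · · · · · ·
♙ ♙ ♙ ♙ ♙ · ♙ ♙
♖ ♘ ♗ ♕ ♔ ♗ ♘ ♖


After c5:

♜ ♞ ♝ ♛ ♚ ♝ ♞ ♜
♟ ♟ · ♟ ♟ ♟ ♟ ♟
· · · · · · · ·
· · ♟ · · · · ·
· · · · · ♙ · ·
· · · · · · · ·
♙ ♙ ♙ ♙ ♙ · ♙ ♙
♖ ♘ ♗ ♕ ♔ ♗ ♘ ♖



  a b c d e f g h
  ─────────────────
8│♜ ♞ ♝ ♛ ♚ ♝ ♞ ♜│8
7│♟ ♟ · ♟ ♟ ♟ ♟ ♟│7
6│· · · · · · · ·│6
5│· · ♟ · · · · ·│5
4│· · · · · ♙ · ·│4
3│· · · · · · · ·│3
2│♙ ♙ ♙ ♙ ♙ · ♙ ♙│2
1│♖ ♘ ♗ ♕ ♔ ♗ ♘ ♖│1
  ─────────────────
  a b c d e f g h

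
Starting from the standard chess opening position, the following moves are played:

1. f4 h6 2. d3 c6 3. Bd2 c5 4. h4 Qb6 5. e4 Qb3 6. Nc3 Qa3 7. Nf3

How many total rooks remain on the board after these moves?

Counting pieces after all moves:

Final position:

  a b c d e f g h
  ─────────────────
8│♜ ♞ ♝ · ♚ ♝ ♞ ♜│8
7│♟ ♟ · ♟ ♟ ♟ ♟ ·│7
6│· · · · · · · ♟│6
5│· · ♟ · · · · ·│5
4│· · · · ♙ ♙ · ♙│4
3│♛ · ♘ ♙ · ♘ · ·│3
2│♙ ♙ ♙ ♗ · · ♙ ·│2
1│♖ · · ♕ ♔ ♗ · ♖│1
  ─────────────────
  a b c d e f g h


4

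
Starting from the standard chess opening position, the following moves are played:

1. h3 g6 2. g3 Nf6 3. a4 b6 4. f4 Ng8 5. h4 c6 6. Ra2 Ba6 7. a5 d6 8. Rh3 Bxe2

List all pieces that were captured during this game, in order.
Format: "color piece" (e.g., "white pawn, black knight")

Tracking captures:
  Bxe2: captured white pawn

white pawn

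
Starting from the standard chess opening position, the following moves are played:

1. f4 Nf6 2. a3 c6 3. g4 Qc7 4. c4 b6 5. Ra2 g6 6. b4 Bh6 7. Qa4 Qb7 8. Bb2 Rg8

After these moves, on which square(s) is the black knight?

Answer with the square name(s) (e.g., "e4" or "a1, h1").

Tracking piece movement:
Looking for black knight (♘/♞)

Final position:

  a b c d e f g h
  ─────────────────
8│♜ ♞ ♝ · ♚ · ♜ ·│8
7│♟ ♛ · ♟ ♟ ♟ · ♟│7
6│· ♟ ♟ · · ♞ ♟ ♝│6
5│· · · · · · · ·│5
4│♕ ♙ ♙ · · ♙ ♙ ·│4
3│♙ · · · · · · ·│3
2│♖ ♗ · ♙ ♙ · · ♙│2
1│· ♘ · · ♔ ♗ ♘ ♖│1
  ─────────────────
  a b c d e f g h


b8, f6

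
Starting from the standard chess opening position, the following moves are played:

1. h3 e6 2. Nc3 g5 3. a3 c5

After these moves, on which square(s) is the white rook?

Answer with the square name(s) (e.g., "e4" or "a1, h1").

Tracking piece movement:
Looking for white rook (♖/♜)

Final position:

  a b c d e f g h
  ─────────────────
8│♜ ♞ ♝ ♛ ♚ ♝ ♞ ♜│8
7│♟ ♟ · ♟ · ♟ · ♟│7
6│· · · · ♟ · · ·│6
5│· · ♟ · · · ♟ ·│5
4│· · · · · · · ·│4
3│♙ · ♘ · · · · ♙│3
2│· ♙ ♙ ♙ ♙ ♙ ♙ ·│2
1│♖ · ♗ ♕ ♔ ♗ ♘ ♖│1
  ─────────────────
  a b c d e f g h


a1, h1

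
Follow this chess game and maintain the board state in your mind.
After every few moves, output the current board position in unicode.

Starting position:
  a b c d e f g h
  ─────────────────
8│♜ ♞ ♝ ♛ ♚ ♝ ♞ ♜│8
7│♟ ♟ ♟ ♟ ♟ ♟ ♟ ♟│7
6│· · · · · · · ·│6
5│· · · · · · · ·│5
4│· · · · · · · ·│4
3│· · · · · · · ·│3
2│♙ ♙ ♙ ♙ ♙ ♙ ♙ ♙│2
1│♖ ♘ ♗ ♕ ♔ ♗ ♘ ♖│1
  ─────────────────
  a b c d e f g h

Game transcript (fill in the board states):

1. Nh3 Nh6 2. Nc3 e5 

  a b c d e f g h
  ─────────────────
8│♜ ♞ ♝ ♛ ♚ ♝ · ♜│8
7│♟ ♟ ♟ ♟ · ♟ ♟ ♟│7
6│· · · · · · · ♞│6
5│· · · · ♟ · · ·│5
4│· · · · · · · ·│4
3│· · ♘ · · · · ♘│3
2│♙ ♙ ♙ ♙ ♙ ♙ ♙ ♙│2
1│♖ · ♗ ♕ ♔ ♗ · ♖│1
  ─────────────────
  a b c d e f g h

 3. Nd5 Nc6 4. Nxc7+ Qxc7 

  a b c d e f g h
  ─────────────────
8│♜ · ♝ · ♚ ♝ · ♜│8
7│♟ ♟ ♛ ♟ · ♟ ♟ ♟│7
6│· · ♞ · · · · ♞│6
5│· · · · ♟ · · ·│5
4│· · · · · · · ·│4
3│· · · · · · · ♘│3
2│♙ ♙ ♙ ♙ ♙ ♙ ♙ ♙│2
1│♖ · ♗ ♕ ♔ ♗ · ♖│1
  ─────────────────
  a b c d e f g h

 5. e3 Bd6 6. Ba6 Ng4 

  a b c d e f g h
  ─────────────────
8│♜ · ♝ · ♚ · · ♜│8
7│♟ ♟ ♛ ♟ · ♟ ♟ ♟│7
6│♗ · ♞ ♝ · · · ·│6
5│· · · · ♟ · · ·│5
4│· · · · · · ♞ ·│4
3│· · · · ♙ · · ♘│3
2│♙ ♙ ♙ ♙ · ♙ ♙ ♙│2
1│♖ · ♗ ♕ ♔ · · ♖│1
  ─────────────────
  a b c d e f g h

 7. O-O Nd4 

  a b c d e f g h
  ─────────────────
8│♜ · ♝ · ♚ · · ♜│8
7│♟ ♟ ♛ ♟ · ♟ ♟ ♟│7
6│♗ · · ♝ · · · ·│6
5│· · · · ♟ · · ·│5
4│· · · ♞ · · ♞ ·│4
3│· · · · ♙ · · ♘│3
2│♙ ♙ ♙ ♙ · ♙ ♙ ♙│2
1│♖ · ♗ ♕ · ♖ ♔ ·│1
  ─────────────────
  a b c d e f g h


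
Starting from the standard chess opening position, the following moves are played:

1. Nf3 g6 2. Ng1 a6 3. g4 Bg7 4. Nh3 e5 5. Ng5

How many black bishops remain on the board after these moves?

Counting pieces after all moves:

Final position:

  a b c d e f g h
  ─────────────────
8│♜ ♞ ♝ ♛ ♚ · ♞ ♜│8
7│· ♟ ♟ ♟ · ♟ ♝ ♟│7
6│♟ · · · · · ♟ ·│6
5│· · · · ♟ · ♘ ·│5
4│· · · · · · ♙ ·│4
3│· · · · · · · ·│3
2│♙ ♙ ♙ ♙ ♙ ♙ · ♙│2
1│♖ ♘ ♗ ♕ ♔ ♗ · ♖│1
  ─────────────────
  a b c d e f g h


2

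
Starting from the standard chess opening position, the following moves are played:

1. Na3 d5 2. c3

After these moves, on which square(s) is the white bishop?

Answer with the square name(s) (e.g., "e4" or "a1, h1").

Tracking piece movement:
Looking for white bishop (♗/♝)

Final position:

  a b c d e f g h
  ─────────────────
8│♜ ♞ ♝ ♛ ♚ ♝ ♞ ♜│8
7│♟ ♟ ♟ · ♟ ♟ ♟ ♟│7
6│· · · · · · · ·│6
5│· · · ♟ · · · ·│5
4│· · · · · · · ·│4
3│♘ · ♙ · · · · ·│3
2│♙ ♙ · ♙ ♙ ♙ ♙ ♙│2
1│♖ · ♗ ♕ ♔ ♗ ♘ ♖│1
  ─────────────────
  a b c d e f g h


c1, f1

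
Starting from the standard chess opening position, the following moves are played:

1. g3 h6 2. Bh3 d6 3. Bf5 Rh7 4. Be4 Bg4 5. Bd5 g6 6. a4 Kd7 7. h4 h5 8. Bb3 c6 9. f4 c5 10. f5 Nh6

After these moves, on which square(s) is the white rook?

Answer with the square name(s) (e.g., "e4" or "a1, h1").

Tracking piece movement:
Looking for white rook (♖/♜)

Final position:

  a b c d e f g h
  ─────────────────
8│♜ ♞ · ♛ · ♝ · ·│8
7│♟ ♟ · ♚ ♟ ♟ · ♜│7
6│· · · ♟ · · ♟ ♞│6
5│· · ♟ · · ♙ · ♟│5
4│♙ · · · · · ♝ ♙│4
3│· ♗ · · · · ♙ ·│3
2│· ♙ ♙ ♙ ♙ · · ·│2
1│♖ ♘ ♗ ♕ ♔ · ♘ ♖│1
  ─────────────────
  a b c d e f g h


a1, h1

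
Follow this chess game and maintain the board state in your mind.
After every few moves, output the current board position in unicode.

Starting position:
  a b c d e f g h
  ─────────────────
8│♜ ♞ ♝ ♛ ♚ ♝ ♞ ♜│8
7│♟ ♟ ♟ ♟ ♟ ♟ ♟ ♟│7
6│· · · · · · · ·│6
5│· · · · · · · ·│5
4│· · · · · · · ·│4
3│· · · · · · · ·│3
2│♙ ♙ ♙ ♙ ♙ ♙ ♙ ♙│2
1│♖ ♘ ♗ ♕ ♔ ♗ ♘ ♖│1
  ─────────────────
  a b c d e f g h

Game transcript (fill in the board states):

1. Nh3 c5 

  a b c d e f g h
  ─────────────────
8│♜ ♞ ♝ ♛ ♚ ♝ ♞ ♜│8
7│♟ ♟ · ♟ ♟ ♟ ♟ ♟│7
6│· · · · · · · ·│6
5│· · ♟ · · · · ·│5
4│· · · · · · · ·│4
3│· · · · · · · ♘│3
2│♙ ♙ ♙ ♙ ♙ ♙ ♙ ♙│2
1│♖ ♘ ♗ ♕ ♔ ♗ · ♖│1
  ─────────────────
  a b c d e f g h

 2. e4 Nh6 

  a b c d e f g h
  ─────────────────
8│♜ ♞ ♝ ♛ ♚ ♝ · ♜│8
7│♟ ♟ · ♟ ♟ ♟ ♟ ♟│7
6│· · · · · · · ♞│6
5│· · ♟ · · · · ·│5
4│· · · · ♙ · · ·│4
3│· · · · · · · ♘│3
2│♙ ♙ ♙ ♙ · ♙ ♙ ♙│2
1│♖ ♘ ♗ ♕ ♔ ♗ · ♖│1
  ─────────────────
  a b c d e f g h

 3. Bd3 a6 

  a b c d e f g h
  ─────────────────
8│♜ ♞ ♝ ♛ ♚ ♝ · ♜│8
7│· ♟ · ♟ ♟ ♟ ♟ ♟│7
6│♟ · · · · · · ♞│6
5│· · ♟ · · · · ·│5
4│· · · · ♙ · · ·│4
3│· · · ♗ · · · ♘│3
2│♙ ♙ ♙ ♙ · ♙ ♙ ♙│2
1│♖ ♘ ♗ ♕ ♔ · · ♖│1
  ─────────────────
  a b c d e f g h

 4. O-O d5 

  a b c d e f g h
  ─────────────────
8│♜ ♞ ♝ ♛ ♚ ♝ · ♜│8
7│· ♟ · · ♟ ♟ ♟ ♟│7
6│♟ · · · · · · ♞│6
5│· · ♟ ♟ · · · ·│5
4│· · · · ♙ · · ·│4
3│· · · ♗ · · · ♘│3
2│♙ ♙ ♙ ♙ · ♙ ♙ ♙│2
1│♖ ♘ ♗ ♕ · ♖ ♔ ·│1
  ─────────────────
  a b c d e f g h

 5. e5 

  a b c d e f g h
  ─────────────────
8│♜ ♞ ♝ ♛ ♚ ♝ · ♜│8
7│· ♟ · · ♟ ♟ ♟ ♟│7
6│♟ · · · · · · ♞│6
5│· · ♟ ♟ ♙ · · ·│5
4│· · · · · · · ·│4
3│· · · ♗ · · · ♘│3
2│♙ ♙ ♙ ♙ · ♙ ♙ ♙│2
1│♖ ♘ ♗ ♕ · ♖ ♔ ·│1
  ─────────────────
  a b c d e f g h


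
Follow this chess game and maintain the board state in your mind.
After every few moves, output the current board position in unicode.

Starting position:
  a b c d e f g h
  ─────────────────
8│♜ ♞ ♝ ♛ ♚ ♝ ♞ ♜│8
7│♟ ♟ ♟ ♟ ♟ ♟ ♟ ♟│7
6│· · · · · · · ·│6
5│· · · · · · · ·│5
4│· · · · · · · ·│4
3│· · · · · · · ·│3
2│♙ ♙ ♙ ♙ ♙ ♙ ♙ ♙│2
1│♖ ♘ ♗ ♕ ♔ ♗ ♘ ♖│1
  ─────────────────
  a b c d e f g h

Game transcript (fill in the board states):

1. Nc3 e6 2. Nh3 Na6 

  a b c d e f g h
  ─────────────────
8│♜ · ♝ ♛ ♚ ♝ ♞ ♜│8
7│♟ ♟ ♟ ♟ · ♟ ♟ ♟│7
6│♞ · · · ♟ · · ·│6
5│· · · · · · · ·│5
4│· · · · · · · ·│4
3│· · ♘ · · · · ♘│3
2│♙ ♙ ♙ ♙ ♙ ♙ ♙ ♙│2
1│♖ · ♗ ♕ ♔ ♗ · ♖│1
  ─────────────────
  a b c d e f g h

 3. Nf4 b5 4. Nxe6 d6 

  a b c d e f g h
  ─────────────────
8│♜ · ♝ ♛ ♚ ♝ ♞ ♜│8
7│♟ · ♟ · · ♟ ♟ ♟│7
6│♞ · · ♟ ♘ · · ·│6
5│· ♟ · · · · · ·│5
4│· · · · · · · ·│4
3│· · ♘ · · · · ·│3
2│♙ ♙ ♙ ♙ ♙ ♙ ♙ ♙│2
1│♖ · ♗ ♕ ♔ ♗ · ♖│1
  ─────────────────
  a b c d e f g h

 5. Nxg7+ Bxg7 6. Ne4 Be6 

  a b c d e f g h
  ─────────────────
8│♜ · · ♛ ♚ · ♞ ♜│8
7│♟ · ♟ · · ♟ ♝ ♟│7
6│♞ · · ♟ ♝ · · ·│6
5│· ♟ · · · · · ·│5
4│· · · · ♘ · · ·│4
3│· · · · · · · ·│3
2│♙ ♙ ♙ ♙ ♙ ♙ ♙ ♙│2
1│♖ · ♗ ♕ ♔ ♗ · ♖│1
  ─────────────────
  a b c d e f g h

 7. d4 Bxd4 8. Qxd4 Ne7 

  a b c d e f g h
  ─────────────────
8│♜ · · ♛ ♚ · · ♜│8
7│♟ · ♟ · ♞ ♟ · ♟│7
6│♞ · · ♟ ♝ · · ·│6
5│· ♟ · · · · · ·│5
4│· · · ♕ ♘ · · ·│4
3│· · · · · · · ·│3
2│♙ ♙ ♙ · ♙ ♙ ♙ ♙│2
1│♖ · ♗ · ♔ ♗ · ♖│1
  ─────────────────
  a b c d e f g h

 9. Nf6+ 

  a b c d e f g h
  ─────────────────
8│♜ · · ♛ ♚ · · ♜│8
7│♟ · ♟ · ♞ ♟ · ♟│7
6│♞ · · ♟ ♝ ♘ · ·│6
5│· ♟ · · · · · ·│5
4│· · · ♕ · · · ·│4
3│· · · · · · · ·│3
2│♙ ♙ ♙ · ♙ ♙ ♙ ♙│2
1│♖ · ♗ · ♔ ♗ · ♖│1
  ─────────────────
  a b c d e f g h


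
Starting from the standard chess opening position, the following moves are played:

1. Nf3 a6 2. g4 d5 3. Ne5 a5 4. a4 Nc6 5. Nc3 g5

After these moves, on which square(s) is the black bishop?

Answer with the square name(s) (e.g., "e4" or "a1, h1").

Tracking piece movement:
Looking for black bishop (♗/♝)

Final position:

  a b c d e f g h
  ─────────────────
8│♜ · ♝ ♛ ♚ ♝ ♞ ♜│8
7│· ♟ ♟ · ♟ ♟ · ♟│7
6│· · ♞ · · · · ·│6
5│♟ · · ♟ ♘ · ♟ ·│5
4│♙ · · · · · ♙ ·│4
3│· · ♘ · · · · ·│3
2│· ♙ ♙ ♙ ♙ ♙ · ♙│2
1│♖ · ♗ ♕ ♔ ♗ · ♖│1
  ─────────────────
  a b c d e f g h


c8, f8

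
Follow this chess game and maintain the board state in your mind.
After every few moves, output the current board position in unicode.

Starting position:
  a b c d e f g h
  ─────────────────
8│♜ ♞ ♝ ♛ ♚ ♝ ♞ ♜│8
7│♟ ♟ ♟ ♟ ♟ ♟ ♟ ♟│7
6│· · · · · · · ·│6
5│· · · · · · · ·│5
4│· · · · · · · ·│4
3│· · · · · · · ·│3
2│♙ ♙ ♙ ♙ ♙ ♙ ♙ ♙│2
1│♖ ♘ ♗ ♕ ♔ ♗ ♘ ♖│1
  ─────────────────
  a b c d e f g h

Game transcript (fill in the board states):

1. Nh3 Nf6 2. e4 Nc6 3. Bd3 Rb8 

  a b c d e f g h
  ─────────────────
8│· ♜ ♝ ♛ ♚ ♝ · ♜│8
7│♟ ♟ ♟ ♟ ♟ ♟ ♟ ♟│7
6│· · ♞ · · ♞ · ·│6
5│· · · · · · · ·│5
4│· · · · ♙ · · ·│4
3│· · · ♗ · · · ♘│3
2│♙ ♙ ♙ ♙ · ♙ ♙ ♙│2
1│♖ ♘ ♗ ♕ ♔ · · ♖│1
  ─────────────────
  a b c d e f g h

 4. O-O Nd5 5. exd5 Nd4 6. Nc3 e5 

  a b c d e f g h
  ─────────────────
8│· ♜ ♝ ♛ ♚ ♝ · ♜│8
7│♟ ♟ ♟ ♟ · ♟ ♟ ♟│7
6│· · · · · · · ·│6
5│· · · ♙ ♟ · · ·│5
4│· · · ♞ · · · ·│4
3│· · ♘ ♗ · · · ♘│3
2│♙ ♙ ♙ ♙ · ♙ ♙ ♙│2
1│♖ · ♗ ♕ · ♖ ♔ ·│1
  ─────────────────
  a b c d e f g h

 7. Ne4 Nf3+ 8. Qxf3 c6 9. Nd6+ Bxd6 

  a b c d e f g h
  ─────────────────
8│· ♜ ♝ ♛ ♚ · · ♜│8
7│♟ ♟ · ♟ · ♟ ♟ ♟│7
6│· · ♟ ♝ · · · ·│6
5│· · · ♙ ♟ · · ·│5
4│· · · · · · · ·│4
3│· · · ♗ · ♕ · ♘│3
2│♙ ♙ ♙ ♙ · ♙ ♙ ♙│2
1│♖ · ♗ · · ♖ ♔ ·│1
  ─────────────────
  a b c d e f g h

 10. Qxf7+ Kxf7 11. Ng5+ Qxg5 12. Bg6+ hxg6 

  a b c d e f g h
  ─────────────────
8│· ♜ ♝ · · · · ♜│8
7│♟ ♟ · ♟ · ♚ ♟ ·│7
6│· · ♟ ♝ · · ♟ ·│6
5│· · · ♙ ♟ · ♛ ·│5
4│· · · · · · · ·│4
3│· · · · · · · ·│3
2│♙ ♙ ♙ ♙ · ♙ ♙ ♙│2
1│♖ · ♗ · · ♖ ♔ ·│1
  ─────────────────
  a b c d e f g h

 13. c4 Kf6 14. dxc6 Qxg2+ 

  a b c d e f g h
  ─────────────────
8│· ♜ ♝ · · · · ♜│8
7│♟ ♟ · ♟ · · ♟ ·│7
6│· · ♙ ♝ · ♚ ♟ ·│6
5│· · · · ♟ · · ·│5
4│· · ♙ · · · · ·│4
3│· · · · · · · ·│3
2│♙ ♙ · ♙ · ♙ ♛ ♙│2
1│♖ · ♗ · · ♖ ♔ ·│1
  ─────────────────
  a b c d e f g h


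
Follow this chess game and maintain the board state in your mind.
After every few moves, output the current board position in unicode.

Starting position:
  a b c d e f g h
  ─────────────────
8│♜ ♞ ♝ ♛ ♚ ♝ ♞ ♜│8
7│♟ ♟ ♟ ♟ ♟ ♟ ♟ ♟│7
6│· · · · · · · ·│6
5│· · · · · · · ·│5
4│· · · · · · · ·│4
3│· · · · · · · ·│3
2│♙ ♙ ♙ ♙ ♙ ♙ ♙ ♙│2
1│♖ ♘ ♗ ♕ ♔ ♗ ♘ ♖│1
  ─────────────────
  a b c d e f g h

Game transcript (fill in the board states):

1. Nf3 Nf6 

  a b c d e f g h
  ─────────────────
8│♜ ♞ ♝ ♛ ♚ ♝ · ♜│8
7│♟ ♟ ♟ ♟ ♟ ♟ ♟ ♟│7
6│· · · · · ♞ · ·│6
5│· · · · · · · ·│5
4│· · · · · · · ·│4
3│· · · · · ♘ · ·│3
2│♙ ♙ ♙ ♙ ♙ ♙ ♙ ♙│2
1│♖ ♘ ♗ ♕ ♔ ♗ · ♖│1
  ─────────────────
  a b c d e f g h

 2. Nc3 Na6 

  a b c d e f g h
  ─────────────────
8│♜ · ♝ ♛ ♚ ♝ · ♜│8
7│♟ ♟ ♟ ♟ ♟ ♟ ♟ ♟│7
6│♞ · · · · ♞ · ·│6
5│· · · · · · · ·│5
4│· · · · · · · ·│4
3│· · ♘ · · ♘ · ·│3
2│♙ ♙ ♙ ♙ ♙ ♙ ♙ ♙│2
1│♖ · ♗ ♕ ♔ ♗ · ♖│1
  ─────────────────
  a b c d e f g h

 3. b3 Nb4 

  a b c d e f g h
  ─────────────────
8│♜ · ♝ ♛ ♚ ♝ · ♜│8
7│♟ ♟ ♟ ♟ ♟ ♟ ♟ ♟│7
6│· · · · · ♞ · ·│6
5│· · · · · · · ·│5
4│· ♞ · · · · · ·│4
3│· ♙ ♘ · · ♘ · ·│3
2│♙ · ♙ ♙ ♙ ♙ ♙ ♙│2
1│♖ · ♗ ♕ ♔ ♗ · ♖│1
  ─────────────────
  a b c d e f g h

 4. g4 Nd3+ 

  a b c d e f g h
  ─────────────────
8│♜ · ♝ ♛ ♚ ♝ · ♜│8
7│♟ ♟ ♟ ♟ ♟ ♟ ♟ ♟│7
6│· · · · · ♞ · ·│6
5│· · · · · · · ·│5
4│· · · · · · ♙ ·│4
3│· ♙ ♘ ♞ · ♘ · ·│3
2│♙ · ♙ ♙ ♙ ♙ · ♙│2
1│♖ · ♗ ♕ ♔ ♗ · ♖│1
  ─────────────────
  a b c d e f g h

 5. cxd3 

  a b c d e f g h
  ─────────────────
8│♜ · ♝ ♛ ♚ ♝ · ♜│8
7│♟ ♟ ♟ ♟ ♟ ♟ ♟ ♟│7
6│· · · · · ♞ · ·│6
5│· · · · · · · ·│5
4│· · · · · · ♙ ·│4
3│· ♙ ♘ ♙ · ♘ · ·│3
2│♙ · · ♙ ♙ ♙ · ♙│2
1│♖ · ♗ ♕ ♔ ♗ · ♖│1
  ─────────────────
  a b c d e f g h
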